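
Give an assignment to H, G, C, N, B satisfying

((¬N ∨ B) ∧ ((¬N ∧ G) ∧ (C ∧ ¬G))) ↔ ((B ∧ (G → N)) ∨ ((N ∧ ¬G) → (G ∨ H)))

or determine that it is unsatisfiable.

H = False, G = False, C = False, N = True, B = False

  ((¬N ∨ B) ∧ ((¬N ∧ G) ∧ (C ∧ ¬G))) ↔ ((B ∧ (G → N)) ∨ ((N ∧ ¬G) → (G ∨ H))) = True
    (¬N ∨ B) ∧ ((¬N ∧ G) ∧ (C ∧ ¬G)) = False
      ¬N ∨ B = False
        ¬N = False
      (¬N ∧ G) ∧ (C ∧ ¬G) = False
        ¬N ∧ G = False
          ¬N = False
        C ∧ ¬G = False
          ¬G = True
    (B ∧ (G → N)) ∨ ((N ∧ ¬G) → (G ∨ H)) = False
      B ∧ (G → N) = False
        G → N = True
      (N ∧ ¬G) → (G ∨ H) = False
        N ∧ ¬G = True
          ¬G = True
        G ∨ H = False
The formula evaluates to True.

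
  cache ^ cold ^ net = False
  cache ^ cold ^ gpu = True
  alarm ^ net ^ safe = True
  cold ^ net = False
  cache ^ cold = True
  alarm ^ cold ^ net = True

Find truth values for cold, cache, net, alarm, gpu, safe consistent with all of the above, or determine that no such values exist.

cold: True, cache: False, net: True, alarm: True, gpu: False, safe: True

cache ^ cold ^ net = F ^ T ^ T = False ✓
cache ^ cold ^ gpu = F ^ T ^ F = True ✓
alarm ^ net ^ safe = T ^ T ^ T = True ✓
cold ^ net = T ^ T = False ✓
cache ^ cold = F ^ T = True ✓
alarm ^ cold ^ net = T ^ T ^ T = True ✓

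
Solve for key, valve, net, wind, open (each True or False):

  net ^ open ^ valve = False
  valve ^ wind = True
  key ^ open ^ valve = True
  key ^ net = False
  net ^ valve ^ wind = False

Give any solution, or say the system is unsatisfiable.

No satisfying assignment exists.

Adding constraints 1, 3, 4 mod 2: every variable appears an even number of times on the left, so the left side is 0.
But the right sides sum to 1 (mod 2). 0 ≠ 1 — the system is inconsistent.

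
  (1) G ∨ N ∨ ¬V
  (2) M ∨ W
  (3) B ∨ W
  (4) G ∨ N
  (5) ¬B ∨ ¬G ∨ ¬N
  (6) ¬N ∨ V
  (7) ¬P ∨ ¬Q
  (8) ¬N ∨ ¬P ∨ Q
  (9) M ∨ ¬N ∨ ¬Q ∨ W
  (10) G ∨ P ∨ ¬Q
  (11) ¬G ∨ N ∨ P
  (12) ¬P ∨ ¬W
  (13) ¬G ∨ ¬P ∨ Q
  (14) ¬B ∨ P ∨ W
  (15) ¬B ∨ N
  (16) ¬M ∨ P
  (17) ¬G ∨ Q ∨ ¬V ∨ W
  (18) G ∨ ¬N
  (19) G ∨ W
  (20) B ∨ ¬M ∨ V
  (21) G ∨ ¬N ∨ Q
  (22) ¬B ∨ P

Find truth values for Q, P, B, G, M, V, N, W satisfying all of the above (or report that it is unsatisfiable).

Set Q = False.
Try P = True:
  (¬N ∨ ¬P ∨ Q) forces N = False.
  (G ∨ N) forces G = True.
  clause (¬G ∨ ¬P ∨ Q) is falsified — backtrack.
So P = False.
  then (¬M ∨ P) forces M = False.
  then (¬B ∨ P) forces B = False.
  then (M ∨ W) forces W = True.
Try G = False:
  (G ∨ N) forces N = True.
  clause (G ∨ ¬N) is falsified — backtrack.
So G = True.
  then (¬G ∨ N ∨ P) forces N = True.
  then (¬N ∨ V) forces V = True.
All clauses satisfied.

Q=F, P=F, B=F, G=T, M=F, V=T, N=T, W=T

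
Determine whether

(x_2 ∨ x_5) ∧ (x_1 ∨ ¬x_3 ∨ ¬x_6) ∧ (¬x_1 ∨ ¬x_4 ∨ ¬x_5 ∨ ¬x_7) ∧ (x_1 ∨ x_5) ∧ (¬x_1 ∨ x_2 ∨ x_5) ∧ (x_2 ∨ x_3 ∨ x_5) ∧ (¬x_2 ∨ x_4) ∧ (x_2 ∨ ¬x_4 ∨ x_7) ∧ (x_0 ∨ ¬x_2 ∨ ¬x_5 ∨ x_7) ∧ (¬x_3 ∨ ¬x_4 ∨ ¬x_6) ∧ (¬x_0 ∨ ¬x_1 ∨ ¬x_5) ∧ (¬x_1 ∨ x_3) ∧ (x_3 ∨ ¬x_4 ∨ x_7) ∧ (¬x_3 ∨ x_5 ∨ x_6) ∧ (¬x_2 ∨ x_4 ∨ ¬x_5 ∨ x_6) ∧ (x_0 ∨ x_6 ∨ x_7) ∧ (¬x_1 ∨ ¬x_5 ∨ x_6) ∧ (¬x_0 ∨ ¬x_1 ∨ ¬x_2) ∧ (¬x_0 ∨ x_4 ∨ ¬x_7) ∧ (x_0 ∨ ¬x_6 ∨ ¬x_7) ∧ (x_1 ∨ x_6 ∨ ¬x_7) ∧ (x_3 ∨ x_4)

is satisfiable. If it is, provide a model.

x_0 = True, x_1 = False, x_2 = True, x_3 = False, x_4 = True, x_5 = True, x_6 = True, x_7 = True

Set x_0 = True.
Try x_1 = True:
  (¬x_0 ∨ ¬x_1 ∨ ¬x_5) forces x_5 = False.
  (x_2 ∨ x_5) forces x_2 = True.
  clause (¬x_0 ∨ ¬x_1 ∨ ¬x_2) is falsified — backtrack.
So x_1 = False.
  then (x_1 ∨ x_5) forces x_5 = True.
Set x_2 = True.
  then (¬x_2 ∨ x_4) forces x_4 = True.
Set x_3 = False.
  then (x_3 ∨ ¬x_4 ∨ x_7) forces x_7 = True.
  then (x_1 ∨ x_6 ∨ ¬x_7) forces x_6 = True.
All clauses satisfied.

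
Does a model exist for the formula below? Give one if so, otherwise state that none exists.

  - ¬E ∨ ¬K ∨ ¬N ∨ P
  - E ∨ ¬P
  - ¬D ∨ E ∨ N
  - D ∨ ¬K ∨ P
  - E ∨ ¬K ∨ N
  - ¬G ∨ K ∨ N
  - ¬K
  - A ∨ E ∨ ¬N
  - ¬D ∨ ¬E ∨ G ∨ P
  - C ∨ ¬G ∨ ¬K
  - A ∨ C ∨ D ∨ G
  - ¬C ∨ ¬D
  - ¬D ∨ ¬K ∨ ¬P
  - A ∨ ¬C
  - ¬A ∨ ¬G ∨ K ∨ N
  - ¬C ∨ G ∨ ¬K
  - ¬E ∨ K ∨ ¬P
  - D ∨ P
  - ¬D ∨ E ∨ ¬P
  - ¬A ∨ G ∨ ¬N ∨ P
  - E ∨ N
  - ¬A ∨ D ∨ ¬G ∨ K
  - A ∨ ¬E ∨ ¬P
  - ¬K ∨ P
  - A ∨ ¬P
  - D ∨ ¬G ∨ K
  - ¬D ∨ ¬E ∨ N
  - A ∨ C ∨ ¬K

G: True; E: False; N: True; A: True; C: False; D: True; P: False; K: False

Unit clause (¬K) forces K = False.
Set G = True.
  then (¬G ∨ K ∨ N) forces N = True.
  then (D ∨ ¬G ∨ K) forces D = True.
  then (¬C ∨ ¬D) forces C = False.
Set E = False.
  then (E ∨ ¬P) forces P = False.
  then (A ∨ E ∨ ¬N) forces A = True.
All clauses satisfied.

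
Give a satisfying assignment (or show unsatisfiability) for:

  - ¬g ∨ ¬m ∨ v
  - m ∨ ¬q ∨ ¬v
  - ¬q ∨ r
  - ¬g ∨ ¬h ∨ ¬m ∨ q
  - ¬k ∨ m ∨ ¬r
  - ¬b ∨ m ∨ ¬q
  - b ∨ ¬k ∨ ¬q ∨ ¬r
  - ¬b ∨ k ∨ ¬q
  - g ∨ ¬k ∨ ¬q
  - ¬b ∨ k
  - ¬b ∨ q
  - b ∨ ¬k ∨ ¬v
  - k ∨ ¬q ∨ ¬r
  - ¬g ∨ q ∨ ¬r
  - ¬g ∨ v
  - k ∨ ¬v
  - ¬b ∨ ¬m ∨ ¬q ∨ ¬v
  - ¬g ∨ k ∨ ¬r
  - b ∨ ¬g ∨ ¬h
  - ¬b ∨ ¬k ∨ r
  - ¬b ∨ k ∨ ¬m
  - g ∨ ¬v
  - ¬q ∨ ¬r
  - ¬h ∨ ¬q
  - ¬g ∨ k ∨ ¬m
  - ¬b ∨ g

h = False, m = False, v = False, g = False, b = False, r = False, q = False, k = True

Set h = False.
Set m = False.
Try v = True:
  (m ∨ ¬q ∨ ¬v) forces q = False.
  (¬b ∨ q) forces b = False.
  (b ∨ ¬k ∨ ¬v) forces k = False.
  clause (k ∨ ¬v) is falsified — backtrack.
So v = False.
  then (¬g ∨ v) forces g = False.
  then (¬b ∨ g) forces b = False.
Set r = False.
  then (¬q ∨ r) forces q = False.
Set k = True.
All clauses satisfied.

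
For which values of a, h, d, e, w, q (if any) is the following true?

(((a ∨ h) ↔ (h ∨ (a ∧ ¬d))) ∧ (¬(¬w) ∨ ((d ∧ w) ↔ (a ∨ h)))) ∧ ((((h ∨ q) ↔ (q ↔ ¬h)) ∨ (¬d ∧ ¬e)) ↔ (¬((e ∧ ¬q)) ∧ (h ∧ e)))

a: True, h: True, d: True, e: False, w: True, q: True

  ((a ∨ h) ↔ (h ∨ (a ∧ ¬d))) ∧ (¬(¬w) ∨ ((d ∧ w) ↔ (a ∨ h))) = True
    (a ∨ h) ↔ (h ∨ (a ∧ ¬d)) = True
      a ∨ h = True
      h ∨ (a ∧ ¬d) = True
        a ∧ ¬d = False
          ¬d = False
    ¬(¬w) ∨ ((d ∧ w) ↔ (a ∨ h)) = True
      ¬(¬w) = True
        ¬w = False
      (d ∧ w) ↔ (a ∨ h) = True
        d ∧ w = True
        a ∨ h = True
  (((h ∨ q) ↔ (q ↔ ¬h)) ∨ (¬d ∧ ¬e)) ↔ (¬((e ∧ ¬q)) ∧ (h ∧ e)) = True
    ((h ∨ q) ↔ (q ↔ ¬h)) ∨ (¬d ∧ ¬e) = False
      (h ∨ q) ↔ (q ↔ ¬h) = False
        h ∨ q = True
        q ↔ ¬h = False
          ¬h = False
      ¬d ∧ ¬e = False
        ¬d = False
        ¬e = True
    ¬((e ∧ ¬q)) ∧ (h ∧ e) = False
      ¬((e ∧ ¬q)) = True
        e ∧ ¬q = False
          ¬q = False
      h ∧ e = False
Both conjuncts True, so the formula holds.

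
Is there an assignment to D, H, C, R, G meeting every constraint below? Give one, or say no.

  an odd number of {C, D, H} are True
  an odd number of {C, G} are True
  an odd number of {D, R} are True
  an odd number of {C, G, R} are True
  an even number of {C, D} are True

D = True, H = True, C = True, R = False, G = False

{C, D, H}: 3 true → odd ✓
{C, G}: 1 true → odd ✓
{D, R}: 1 true → odd ✓
{C, G, R}: 1 true → odd ✓
{C, D}: 2 true → even ✓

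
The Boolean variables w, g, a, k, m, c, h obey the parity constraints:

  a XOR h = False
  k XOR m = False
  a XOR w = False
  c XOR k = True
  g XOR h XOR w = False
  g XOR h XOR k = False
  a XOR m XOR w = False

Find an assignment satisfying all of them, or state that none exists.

w: False, g: False, a: False, k: False, m: False, c: True, h: False

a XOR h = F XOR F = False ✓
k XOR m = F XOR F = False ✓
a XOR w = F XOR F = False ✓
c XOR k = T XOR F = True ✓
g XOR h XOR w = F XOR F XOR F = False ✓
g XOR h XOR k = F XOR F XOR F = False ✓
a XOR m XOR w = F XOR F XOR F = False ✓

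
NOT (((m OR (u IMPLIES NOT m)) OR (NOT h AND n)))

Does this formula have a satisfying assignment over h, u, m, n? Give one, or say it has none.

Unsatisfiable

Case m = True: the formula becomes NOT ((True OR (NOT h AND n))) = False.
Case m = False: the formula becomes NOT ((True OR (NOT h AND n))) = False.
Both cases fail — unsatisfiable.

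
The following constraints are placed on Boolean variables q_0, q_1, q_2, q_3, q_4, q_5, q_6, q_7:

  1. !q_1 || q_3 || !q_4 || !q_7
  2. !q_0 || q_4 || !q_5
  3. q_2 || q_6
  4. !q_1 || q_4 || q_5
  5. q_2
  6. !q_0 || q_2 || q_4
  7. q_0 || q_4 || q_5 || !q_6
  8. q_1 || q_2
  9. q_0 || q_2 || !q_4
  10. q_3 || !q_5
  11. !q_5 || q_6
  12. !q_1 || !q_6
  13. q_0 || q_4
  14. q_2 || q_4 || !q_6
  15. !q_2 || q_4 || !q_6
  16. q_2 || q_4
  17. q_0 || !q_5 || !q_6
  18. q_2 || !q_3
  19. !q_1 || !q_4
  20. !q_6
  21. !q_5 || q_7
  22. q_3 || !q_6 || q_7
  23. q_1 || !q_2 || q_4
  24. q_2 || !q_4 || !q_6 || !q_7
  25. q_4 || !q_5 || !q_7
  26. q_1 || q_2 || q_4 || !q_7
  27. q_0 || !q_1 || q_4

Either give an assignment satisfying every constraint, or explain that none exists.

q_0=T, q_1=F, q_2=T, q_3=T, q_4=T, q_5=F, q_6=F, q_7=F

Unit clause (q_2) forces q_2 = True.
Unit clause (!q_6) forces q_6 = False.
In (!q_5 || q_6) only !q_5 is left, so q_5 = False.
Set q_0 = True.
Try q_1 = True:
  (!q_1 || q_4 || q_5) forces q_4 = True.
  clause (!q_1 || !q_4) is falsified — backtrack.
So q_1 = False.
  then (q_1 || !q_2 || q_4) forces q_4 = True.
Set q_3 = True.
Set q_7 = False.
All clauses satisfied.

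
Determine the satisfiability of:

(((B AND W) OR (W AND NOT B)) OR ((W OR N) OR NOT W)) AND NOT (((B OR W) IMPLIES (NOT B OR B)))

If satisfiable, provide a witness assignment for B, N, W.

Unsatisfiable

The conjunct NOT (((B OR W) IMPLIES (NOT B OR B))) is unsatisfiable on its own:
  B=F, W=F: evaluates to False.
  B=F, W=T: evaluates to False.
  B=T, W=F: evaluates to False.
  B=T, W=T: evaluates to False.
So the whole conjunction is unsatisfiable.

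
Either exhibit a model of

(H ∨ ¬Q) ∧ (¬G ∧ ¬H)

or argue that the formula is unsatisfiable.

G: False; Q: False; H: False

  H ∨ ¬Q = True
    ¬Q = True
  ¬G ∧ ¬H = True
    ¬G = True
    ¬H = True
Both conjuncts True, so the formula holds.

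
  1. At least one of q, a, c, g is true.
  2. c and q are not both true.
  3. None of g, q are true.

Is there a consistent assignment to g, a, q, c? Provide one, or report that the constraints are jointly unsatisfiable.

g=F; a=T; q=F; c=T

  (1) {q, a, c, g}: 2 true — at least one ✓
  (2) c=T, q=F — not both ✓
  (3) {g, q}: 0 true — none ✓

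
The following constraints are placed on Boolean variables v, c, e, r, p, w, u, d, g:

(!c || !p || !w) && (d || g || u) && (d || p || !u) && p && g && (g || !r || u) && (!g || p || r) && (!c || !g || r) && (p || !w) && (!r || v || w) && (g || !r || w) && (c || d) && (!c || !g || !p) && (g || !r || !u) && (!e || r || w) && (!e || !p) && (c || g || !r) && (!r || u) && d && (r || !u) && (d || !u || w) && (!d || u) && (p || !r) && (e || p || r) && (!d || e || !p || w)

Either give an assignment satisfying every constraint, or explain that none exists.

Unit clause (p) forces p = True.
Unit clause (g) forces g = True.
In (!c || !g || !p) only !c is left, so c = False.
In (!e || !p) only !e is left, so e = False.
Unit clause (d) forces d = True.
In (!d || u) only u is left, so u = True.
In (!d || e || !p || w) only w is left, so w = True.
In (r || !u) only r is left, so r = True.
Set v = True.
All clauses satisfied.

v=T, c=F, e=F, r=T, p=T, w=T, u=T, d=T, g=T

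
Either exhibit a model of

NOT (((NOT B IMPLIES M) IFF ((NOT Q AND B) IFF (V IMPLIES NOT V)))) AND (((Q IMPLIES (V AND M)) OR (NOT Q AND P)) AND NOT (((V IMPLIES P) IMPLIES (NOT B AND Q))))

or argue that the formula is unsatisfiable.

V = False, Q = False, M = True, P = True, B = False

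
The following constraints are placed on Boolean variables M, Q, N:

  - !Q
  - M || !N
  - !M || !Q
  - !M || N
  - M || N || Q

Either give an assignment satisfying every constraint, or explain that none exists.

M = True, Q = False, N = True

Unit clause (!Q) forces Q = False.
Set M = True.
  then (!M || N) forces N = True.
Check each clause:
  (!Q): !Q holds.
  (M || !N): M holds.
  (!M || !Q): !Q holds.
  (!M || N): N holds.
  (M || N || Q): M holds.
All clauses satisfied.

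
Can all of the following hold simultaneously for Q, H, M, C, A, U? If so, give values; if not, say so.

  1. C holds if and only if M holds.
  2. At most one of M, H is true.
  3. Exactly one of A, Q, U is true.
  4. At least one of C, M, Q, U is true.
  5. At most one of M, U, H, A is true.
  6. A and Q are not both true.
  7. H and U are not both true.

Q = True, H = True, M = False, C = False, A = False, U = False

  (1) C=F, M=F — same ✓
  (2) {M, H}: 1 true — at most one ✓
  (3) {A, Q, U}: 1 true — exactly one ✓
  (4) {C, M, Q, U}: 1 true — at least one ✓
  (5) {M, U, H, A}: 1 true — at most one ✓
  (6) A=F, Q=T — not both ✓
  (7) H=T, U=F — not both ✓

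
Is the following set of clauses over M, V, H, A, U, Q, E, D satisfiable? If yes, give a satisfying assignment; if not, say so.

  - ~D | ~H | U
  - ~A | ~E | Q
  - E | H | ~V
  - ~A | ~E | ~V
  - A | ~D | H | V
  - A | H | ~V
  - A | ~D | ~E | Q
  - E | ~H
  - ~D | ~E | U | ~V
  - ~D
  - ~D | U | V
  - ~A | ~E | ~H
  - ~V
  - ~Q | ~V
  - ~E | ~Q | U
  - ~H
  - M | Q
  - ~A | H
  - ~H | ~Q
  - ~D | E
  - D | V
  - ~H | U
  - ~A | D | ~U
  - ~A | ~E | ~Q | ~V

Unsatisfiable

Case V = True:
  Clause (~V) is falsified — contradiction.
Case V = False:
  (~D) forces D = False.
  Clause (D | V) is falsified — contradiction.
Both cases fail, so the formula is unsatisfiable.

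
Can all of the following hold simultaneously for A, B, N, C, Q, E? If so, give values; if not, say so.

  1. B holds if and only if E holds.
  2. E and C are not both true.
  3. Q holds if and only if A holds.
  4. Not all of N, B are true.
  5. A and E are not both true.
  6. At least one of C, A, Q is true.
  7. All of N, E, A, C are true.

Unsatisfiable — no assignment works.

Case C = True:
  (2) with C=T forces E = False.
  Constraint (7) is violated (E=F) — contradiction.
Case C = False:
  Constraint (7) is violated (C=F) — contradiction.
Both cases fail — unsatisfiable.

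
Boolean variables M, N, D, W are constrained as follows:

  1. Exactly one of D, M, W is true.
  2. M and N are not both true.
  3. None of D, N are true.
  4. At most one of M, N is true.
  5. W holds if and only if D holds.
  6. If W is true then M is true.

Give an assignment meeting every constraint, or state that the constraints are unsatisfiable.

M: True, N: False, D: False, W: False

  (1) {D, M, W}: 1 true — exactly one ✓
  (2) M=T, N=F — not both ✓
  (3) {D, N}: 0 true — none ✓
  (4) {M, N}: 1 true — at most one ✓
  (5) W=F, D=F — same ✓
  (6) W=F ⇒ M: vacuous ✓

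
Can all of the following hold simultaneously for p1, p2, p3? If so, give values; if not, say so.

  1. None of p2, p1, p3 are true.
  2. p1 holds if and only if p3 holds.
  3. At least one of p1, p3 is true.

Case p1 = True:
  Constraint (1) is violated (p1=T) — contradiction.
Case p1 = False:
  (1) forces p2 = False.
  (1) forces p3 = False.
  Constraint (3) is violated (p1=F, p3=F) — contradiction.
Both cases fail — unsatisfiable.

Unsatisfiable — no assignment works.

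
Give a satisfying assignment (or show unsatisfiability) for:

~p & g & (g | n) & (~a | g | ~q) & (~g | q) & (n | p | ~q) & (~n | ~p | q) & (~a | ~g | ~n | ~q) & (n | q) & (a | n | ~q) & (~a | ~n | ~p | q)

p = False; q = True; a = False; g = True; n = True

Unit clause (~p) forces p = False.
Unit clause (g) forces g = True.
In (~g | q) only q is left, so q = True.
In (n | p | ~q) only n is left, so n = True.
In (~a | ~g | ~n | ~q) only ~a is left, so a = False.
All clauses satisfied.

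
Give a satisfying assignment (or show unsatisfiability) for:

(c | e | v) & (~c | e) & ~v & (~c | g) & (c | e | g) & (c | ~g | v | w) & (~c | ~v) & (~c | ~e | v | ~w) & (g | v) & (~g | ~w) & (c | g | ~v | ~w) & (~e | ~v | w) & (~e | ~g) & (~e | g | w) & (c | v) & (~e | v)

Unsatisfiable — no assignment works.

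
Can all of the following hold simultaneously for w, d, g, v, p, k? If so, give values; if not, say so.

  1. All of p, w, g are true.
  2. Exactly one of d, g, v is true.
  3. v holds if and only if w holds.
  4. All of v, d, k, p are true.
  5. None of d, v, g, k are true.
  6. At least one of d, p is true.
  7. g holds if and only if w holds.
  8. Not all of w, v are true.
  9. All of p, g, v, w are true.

UNSATISFIABLE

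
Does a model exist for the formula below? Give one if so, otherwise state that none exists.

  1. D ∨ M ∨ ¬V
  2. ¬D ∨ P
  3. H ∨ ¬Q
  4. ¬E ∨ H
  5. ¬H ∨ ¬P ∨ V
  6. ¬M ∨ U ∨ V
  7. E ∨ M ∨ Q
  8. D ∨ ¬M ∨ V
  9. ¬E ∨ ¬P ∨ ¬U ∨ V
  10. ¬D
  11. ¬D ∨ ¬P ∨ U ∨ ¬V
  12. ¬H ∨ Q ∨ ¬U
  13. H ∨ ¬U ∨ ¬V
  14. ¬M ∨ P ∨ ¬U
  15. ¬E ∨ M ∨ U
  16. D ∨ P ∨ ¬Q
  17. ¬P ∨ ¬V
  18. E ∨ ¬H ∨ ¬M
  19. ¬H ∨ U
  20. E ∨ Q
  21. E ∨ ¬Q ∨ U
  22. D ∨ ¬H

Case D = True:
  Clause (¬D) is falsified — contradiction.
Case D = False:
  (D ∨ ¬H) forces H = False.
  (H ∨ ¬Q) forces Q = False.
  (¬E ∨ H) forces E = False.
  Clause (E ∨ Q) is falsified — contradiction.
Both cases fail, so the formula is unsatisfiable.

No satisfying assignment exists.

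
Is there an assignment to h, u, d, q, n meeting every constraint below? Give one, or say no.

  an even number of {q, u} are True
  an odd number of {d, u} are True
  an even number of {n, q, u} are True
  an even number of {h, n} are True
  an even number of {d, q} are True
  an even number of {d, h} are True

The formula is unsatisfiable.

Adding constraints 1, 2, 5 mod 2: every variable appears an even number of times on the left, so the left side is 0.
But the right sides sum to 1 (mod 2). 0 ≠ 1 — the system is inconsistent.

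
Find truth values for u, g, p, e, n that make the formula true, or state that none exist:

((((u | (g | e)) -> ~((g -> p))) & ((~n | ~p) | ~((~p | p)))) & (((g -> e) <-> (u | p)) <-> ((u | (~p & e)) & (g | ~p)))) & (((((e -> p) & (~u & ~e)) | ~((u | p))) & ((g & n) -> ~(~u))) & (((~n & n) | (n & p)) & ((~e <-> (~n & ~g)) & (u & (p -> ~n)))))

UNSATISFIABLE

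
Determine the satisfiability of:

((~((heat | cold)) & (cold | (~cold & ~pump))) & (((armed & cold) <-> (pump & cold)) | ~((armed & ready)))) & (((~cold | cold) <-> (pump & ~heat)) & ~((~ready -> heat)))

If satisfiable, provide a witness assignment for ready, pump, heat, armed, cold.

Unsatisfiable — no assignment works.

Case cold = True: the conjunct ~((heat | cold)) becomes ~((heat | True)) = False.
Case cold = False: the formula simplifies to (~heat & ~pump) & ((pump & ~heat) & ~((~ready -> heat))).
  pump = True: the conjunct ~pump is False.
  pump = False: the conjunct pump is False.
Both cases fail — unsatisfiable.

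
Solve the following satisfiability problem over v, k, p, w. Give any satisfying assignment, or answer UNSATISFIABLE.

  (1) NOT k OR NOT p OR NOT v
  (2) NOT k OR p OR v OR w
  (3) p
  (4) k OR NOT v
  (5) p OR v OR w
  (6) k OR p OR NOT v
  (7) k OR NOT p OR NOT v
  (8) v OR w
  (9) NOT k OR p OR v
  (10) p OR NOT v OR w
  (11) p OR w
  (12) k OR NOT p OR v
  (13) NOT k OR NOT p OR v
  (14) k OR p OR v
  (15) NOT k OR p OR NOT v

Case k = True:
  (p) forces p = True.
  (NOT k OR NOT p OR NOT v) forces v = False.
  Clause (NOT k OR NOT p OR v) is falsified — contradiction.
Case k = False:
  (p) forces p = True.
  (k OR NOT v) forces v = False.
  Clause (k OR NOT p OR v) is falsified — contradiction.
Both cases fail, so the formula is unsatisfiable.

No satisfying assignment exists.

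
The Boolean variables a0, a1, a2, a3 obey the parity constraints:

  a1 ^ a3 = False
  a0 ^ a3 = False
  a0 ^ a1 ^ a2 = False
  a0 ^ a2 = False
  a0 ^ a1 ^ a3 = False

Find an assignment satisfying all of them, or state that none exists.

a0 = False, a1 = False, a2 = False, a3 = False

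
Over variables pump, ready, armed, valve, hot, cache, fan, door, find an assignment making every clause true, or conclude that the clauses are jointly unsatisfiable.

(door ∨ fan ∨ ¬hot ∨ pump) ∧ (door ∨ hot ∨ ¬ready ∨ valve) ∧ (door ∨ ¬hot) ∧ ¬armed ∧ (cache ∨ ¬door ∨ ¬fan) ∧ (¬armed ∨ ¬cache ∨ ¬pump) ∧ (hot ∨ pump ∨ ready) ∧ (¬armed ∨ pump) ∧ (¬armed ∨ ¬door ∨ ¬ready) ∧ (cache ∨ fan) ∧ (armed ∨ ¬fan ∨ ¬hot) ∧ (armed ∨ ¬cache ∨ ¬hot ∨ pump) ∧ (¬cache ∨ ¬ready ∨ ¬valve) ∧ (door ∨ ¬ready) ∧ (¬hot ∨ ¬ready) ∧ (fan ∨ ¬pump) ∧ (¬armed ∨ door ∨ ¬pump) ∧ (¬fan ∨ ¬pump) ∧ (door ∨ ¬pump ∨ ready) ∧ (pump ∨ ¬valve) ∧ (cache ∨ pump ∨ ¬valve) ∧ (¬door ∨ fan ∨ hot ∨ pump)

Unit clause (¬armed) forces armed = False.
Set pump = False.
  then (pump ∨ ¬valve) forces valve = False.
Try ready = False:
  (hot ∨ pump ∨ ready) forces hot = True.
  (door ∨ ¬hot) forces door = True.
  (armed ∨ ¬fan ∨ ¬hot) forces fan = False.
  (cache ∨ fan) forces cache = True.
  clause (armed ∨ ¬cache ∨ ¬hot ∨ pump) is falsified — backtrack.
So ready = True.
  then (door ∨ ¬ready) forces door = True.
  then (¬hot ∨ ¬ready) forces hot = False.
  then (¬door ∨ fan ∨ hot ∨ pump) forces fan = True.
  then (cache ∨ ¬door ∨ ¬fan) forces cache = True.
All clauses satisfied.

pump=F, ready=T, armed=F, valve=F, hot=F, cache=T, fan=T, door=T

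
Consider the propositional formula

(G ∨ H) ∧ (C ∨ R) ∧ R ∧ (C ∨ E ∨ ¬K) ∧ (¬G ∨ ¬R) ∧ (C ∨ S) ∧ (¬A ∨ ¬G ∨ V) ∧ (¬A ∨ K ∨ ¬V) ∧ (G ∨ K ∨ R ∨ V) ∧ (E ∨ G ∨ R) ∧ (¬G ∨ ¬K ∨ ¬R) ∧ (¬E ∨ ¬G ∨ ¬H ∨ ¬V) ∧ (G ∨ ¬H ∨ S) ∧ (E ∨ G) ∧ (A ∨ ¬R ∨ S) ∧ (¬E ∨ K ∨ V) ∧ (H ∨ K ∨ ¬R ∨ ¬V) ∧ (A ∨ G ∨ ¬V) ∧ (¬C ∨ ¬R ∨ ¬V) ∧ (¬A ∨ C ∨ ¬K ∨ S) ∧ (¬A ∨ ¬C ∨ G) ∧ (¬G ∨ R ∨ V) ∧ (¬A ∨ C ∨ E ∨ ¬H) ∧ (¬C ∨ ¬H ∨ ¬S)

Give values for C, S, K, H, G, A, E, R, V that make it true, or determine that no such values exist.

C=F; S=T; K=T; H=T; G=F; A=T; E=T; R=T; V=F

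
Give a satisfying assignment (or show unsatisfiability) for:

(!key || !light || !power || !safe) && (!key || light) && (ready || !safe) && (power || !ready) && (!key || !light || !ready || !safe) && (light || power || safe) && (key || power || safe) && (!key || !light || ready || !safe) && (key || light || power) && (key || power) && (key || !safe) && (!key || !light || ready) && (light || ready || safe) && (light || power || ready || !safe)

safe = False, power = True, ready = False, light = True, key = False

Try safe = True:
  (ready || !safe) forces ready = True.
  (power || !ready) forces power = True.
  (key || !safe) forces key = True.
  (!key || !light || !power || !safe) forces light = False.
  clause (!key || light) is falsified — backtrack.
So safe = False.
Set power = True.
Set ready = False.
  then (light || ready || safe) forces light = True.
  then (!key || !light || ready) forces key = False.
All clauses satisfied.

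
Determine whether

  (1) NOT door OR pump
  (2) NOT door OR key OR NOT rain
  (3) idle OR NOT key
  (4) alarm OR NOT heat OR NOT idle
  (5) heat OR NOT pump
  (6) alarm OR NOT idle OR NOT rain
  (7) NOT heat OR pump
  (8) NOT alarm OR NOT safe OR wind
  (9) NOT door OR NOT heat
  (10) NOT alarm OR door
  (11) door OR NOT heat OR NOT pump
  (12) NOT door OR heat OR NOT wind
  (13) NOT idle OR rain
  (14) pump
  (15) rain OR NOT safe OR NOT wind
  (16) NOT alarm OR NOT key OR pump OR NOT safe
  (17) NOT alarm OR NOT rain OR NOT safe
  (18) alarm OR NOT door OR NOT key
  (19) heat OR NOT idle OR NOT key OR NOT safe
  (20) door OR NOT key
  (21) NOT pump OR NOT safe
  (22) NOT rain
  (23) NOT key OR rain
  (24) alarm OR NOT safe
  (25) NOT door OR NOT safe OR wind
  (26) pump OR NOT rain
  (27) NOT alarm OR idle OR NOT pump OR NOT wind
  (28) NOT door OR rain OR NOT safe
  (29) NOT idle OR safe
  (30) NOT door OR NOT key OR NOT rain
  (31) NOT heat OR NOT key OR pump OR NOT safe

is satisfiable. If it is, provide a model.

Case pump = True:
  (heat OR NOT pump) forces heat = True.
  (NOT door OR NOT heat) forces door = False.
  Clause (door OR NOT heat OR NOT pump) is falsified — contradiction.
Case pump = False:
  Clause (pump) is falsified — contradiction.
Both cases fail, so the formula is unsatisfiable.

UNSATISFIABLE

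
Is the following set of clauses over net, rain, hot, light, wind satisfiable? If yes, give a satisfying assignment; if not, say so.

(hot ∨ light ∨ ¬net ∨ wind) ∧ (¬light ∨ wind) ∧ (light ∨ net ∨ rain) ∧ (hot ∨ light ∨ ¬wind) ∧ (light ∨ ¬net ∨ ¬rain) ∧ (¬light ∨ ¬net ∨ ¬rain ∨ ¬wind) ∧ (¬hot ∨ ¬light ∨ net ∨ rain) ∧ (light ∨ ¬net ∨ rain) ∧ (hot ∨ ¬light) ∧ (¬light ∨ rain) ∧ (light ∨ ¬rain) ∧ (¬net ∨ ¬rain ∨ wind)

Set net = False.
Set rain = True.
  then (light ∨ ¬rain) forces light = True.
  then (¬light ∨ wind) forces wind = True.
  then (hot ∨ ¬light) forces hot = True.
All clauses satisfied.

net = False; rain = True; hot = True; light = True; wind = True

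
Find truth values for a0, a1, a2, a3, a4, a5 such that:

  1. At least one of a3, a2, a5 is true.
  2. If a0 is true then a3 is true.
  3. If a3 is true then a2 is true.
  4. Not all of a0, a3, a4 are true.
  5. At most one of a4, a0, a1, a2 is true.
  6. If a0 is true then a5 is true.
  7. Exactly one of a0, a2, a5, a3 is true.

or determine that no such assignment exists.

a0: False, a1: False, a2: False, a3: False, a4: False, a5: True

  (1) {a3, a2, a5}: 1 true — at least one ✓
  (2) a0=F ⇒ a3: vacuous ✓
  (3) a3=F ⇒ a2: vacuous ✓
  (4) {a0, a3, a4}: 0/3 true — not all ✓
  (5) {a4, a0, a1, a2}: 0 true — at most one ✓
  (6) a0=F ⇒ a5: vacuous ✓
  (7) {a0, a2, a5, a3}: 1 true — exactly one ✓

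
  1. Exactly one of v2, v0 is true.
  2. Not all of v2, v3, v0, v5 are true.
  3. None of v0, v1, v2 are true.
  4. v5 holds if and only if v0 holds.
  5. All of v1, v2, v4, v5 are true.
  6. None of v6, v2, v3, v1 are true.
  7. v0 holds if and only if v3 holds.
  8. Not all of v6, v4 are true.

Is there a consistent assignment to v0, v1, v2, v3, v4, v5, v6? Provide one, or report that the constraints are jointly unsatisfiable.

Unsatisfiable

Case v1 = True:
  Constraint (3) is violated (v1=T) — contradiction.
Case v1 = False:
  Constraint (5) is violated (v1=F) — contradiction.
Both cases fail — unsatisfiable.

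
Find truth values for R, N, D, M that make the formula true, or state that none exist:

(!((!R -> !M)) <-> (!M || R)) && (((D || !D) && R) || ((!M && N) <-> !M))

The conjunct !((!R -> !M)) <-> (!M || R) is unsatisfiable on its own:
  R=F, M=F: evaluates to False.
  R=F, M=T: evaluates to False.
  R=T, M=F: evaluates to False.
  R=T, M=T: evaluates to False.
So the whole conjunction is unsatisfiable.

No satisfying assignment exists.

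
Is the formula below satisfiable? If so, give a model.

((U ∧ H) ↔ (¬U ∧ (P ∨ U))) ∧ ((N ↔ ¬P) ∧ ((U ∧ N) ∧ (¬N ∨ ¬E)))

E = False, H = False, P = False, N = True, U = True

  (U ∧ H) ↔ (¬U ∧ (P ∨ U)) = True
    U ∧ H = False
    ¬U ∧ (P ∨ U) = False
      ¬U = False
      P ∨ U = True
  (N ↔ ¬P) ∧ ((U ∧ N) ∧ (¬N ∨ ¬E)) = True
    N ↔ ¬P = True
      ¬P = True
    (U ∧ N) ∧ (¬N ∨ ¬E) = True
      U ∧ N = True
      ¬N ∨ ¬E = True
        ¬N = False
        ¬E = True
Both conjuncts True, so the formula holds.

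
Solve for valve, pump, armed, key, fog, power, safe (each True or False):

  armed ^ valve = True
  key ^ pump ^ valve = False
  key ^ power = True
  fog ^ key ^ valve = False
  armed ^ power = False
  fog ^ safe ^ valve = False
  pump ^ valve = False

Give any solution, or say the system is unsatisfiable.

valve = False, pump = False, armed = True, key = False, fog = False, power = True, safe = False

armed ^ valve = T ^ F = True ✓
key ^ pump ^ valve = F ^ F ^ F = False ✓
key ^ power = F ^ T = True ✓
fog ^ key ^ valve = F ^ F ^ F = False ✓
armed ^ power = T ^ T = False ✓
fog ^ safe ^ valve = F ^ F ^ F = False ✓
pump ^ valve = F ^ F = False ✓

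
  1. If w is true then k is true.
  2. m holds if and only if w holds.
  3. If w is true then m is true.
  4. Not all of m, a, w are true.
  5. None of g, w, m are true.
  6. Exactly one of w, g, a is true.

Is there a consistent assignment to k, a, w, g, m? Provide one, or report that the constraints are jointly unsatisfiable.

k = False; a = True; w = False; g = False; m = False

  (1) w=F ⇒ k: vacuous ✓
  (2) m=F, w=F — same ✓
  (3) w=F ⇒ m: vacuous ✓
  (4) {m, a, w}: 1/3 true — not all ✓
  (5) {g, w, m}: 0 true — none ✓
  (6) {w, g, a}: 1 true — exactly one ✓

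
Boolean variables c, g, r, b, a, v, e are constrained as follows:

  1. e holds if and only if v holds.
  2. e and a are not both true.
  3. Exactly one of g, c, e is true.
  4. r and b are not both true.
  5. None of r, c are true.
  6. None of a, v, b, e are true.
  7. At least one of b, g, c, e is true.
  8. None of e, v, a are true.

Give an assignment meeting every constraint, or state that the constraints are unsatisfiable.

c=F, g=T, r=F, b=F, a=F, v=F, e=F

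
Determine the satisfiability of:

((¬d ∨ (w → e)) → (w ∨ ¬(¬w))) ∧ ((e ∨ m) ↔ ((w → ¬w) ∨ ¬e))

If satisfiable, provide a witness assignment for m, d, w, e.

m = True, d = True, w = True, e = False

  (¬d ∨ (w → e)) → (w ∨ ¬(¬w)) = True
    ¬d ∨ (w → e) = False
      ¬d = False
      w → e = False
    w ∨ ¬(¬w) = True
      ¬(¬w) = True
        ¬w = False
  (e ∨ m) ↔ ((w → ¬w) ∨ ¬e) = True
    e ∨ m = True
    (w → ¬w) ∨ ¬e = True
      w → ¬w = False
        ¬w = False
      ¬e = True
Both conjuncts True, so the formula holds.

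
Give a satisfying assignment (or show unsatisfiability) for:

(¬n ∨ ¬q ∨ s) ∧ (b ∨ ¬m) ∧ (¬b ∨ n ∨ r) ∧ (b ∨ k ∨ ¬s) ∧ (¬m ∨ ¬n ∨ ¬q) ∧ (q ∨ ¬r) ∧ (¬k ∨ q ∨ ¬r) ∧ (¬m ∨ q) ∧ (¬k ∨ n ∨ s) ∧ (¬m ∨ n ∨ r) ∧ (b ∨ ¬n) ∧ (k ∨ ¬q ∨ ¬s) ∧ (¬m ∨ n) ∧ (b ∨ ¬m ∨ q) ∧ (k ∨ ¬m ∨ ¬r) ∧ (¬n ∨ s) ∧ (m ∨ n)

Set r = True.
  then (q ∨ ¬r) forces q = True.
Try m = True:
  (b ∨ ¬m) forces b = True.
  (¬m ∨ ¬n ∨ ¬q) forces n = False.
  clause (¬m ∨ n) is falsified — backtrack.
So m = False.
  then (m ∨ n) forces n = True.
  then (¬n ∨ ¬q ∨ s) forces s = True.
  then (b ∨ ¬n) forces b = True.
  then (k ∨ ¬q ∨ ¬s) forces k = True.
All clauses satisfied.

r=T, m=F, q=T, k=T, s=T, b=T, n=T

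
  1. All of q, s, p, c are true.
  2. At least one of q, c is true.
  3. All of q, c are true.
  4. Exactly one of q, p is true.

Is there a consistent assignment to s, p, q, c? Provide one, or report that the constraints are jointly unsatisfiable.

Case p = True:
  (1) forces q = True.
  Constraint (4) is violated (q=T, p=T) — contradiction.
Case p = False:
  Constraint (1) is violated (p=F) — contradiction.
Both cases fail — unsatisfiable.

The formula is unsatisfiable.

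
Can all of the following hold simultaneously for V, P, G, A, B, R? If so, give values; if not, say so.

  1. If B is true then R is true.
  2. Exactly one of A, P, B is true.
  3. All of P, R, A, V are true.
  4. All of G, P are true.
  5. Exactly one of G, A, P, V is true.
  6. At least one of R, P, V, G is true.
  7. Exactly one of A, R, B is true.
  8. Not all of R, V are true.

Case V = True:
  (3) forces P = True.
  Constraint (5) is violated (P=T, V=T) — contradiction.
Case V = False:
  Constraint (3) is violated (V=F) — contradiction.
Both cases fail — unsatisfiable.

The formula is unsatisfiable.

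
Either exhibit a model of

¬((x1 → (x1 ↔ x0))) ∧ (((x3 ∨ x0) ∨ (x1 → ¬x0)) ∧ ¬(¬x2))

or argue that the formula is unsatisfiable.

x0 = False; x1 = True; x2 = True; x3 = True

  ¬((x1 → (x1 ↔ x0))) = True
    x1 → (x1 ↔ x0) = False
      x1 ↔ x0 = False
  ((x3 ∨ x0) ∨ (x1 → ¬x0)) ∧ ¬(¬x2) = True
    (x3 ∨ x0) ∨ (x1 → ¬x0) = True
      x3 ∨ x0 = True
      x1 → ¬x0 = True
        ¬x0 = True
    ¬(¬x2) = True
      ¬x2 = False
Both conjuncts True, so the formula holds.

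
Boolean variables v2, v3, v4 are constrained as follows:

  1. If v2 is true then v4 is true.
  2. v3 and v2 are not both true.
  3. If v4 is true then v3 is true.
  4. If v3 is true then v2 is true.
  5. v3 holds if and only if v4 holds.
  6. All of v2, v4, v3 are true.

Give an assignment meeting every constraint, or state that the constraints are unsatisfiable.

The formula is unsatisfiable.

Case v3 = True:
  (2) with v3=T forces v2 = False.
  Constraint (4) is violated (v3=T, v2=F) — contradiction.
Case v3 = False:
  Constraint (6) is violated (v3=F) — contradiction.
Both cases fail — unsatisfiable.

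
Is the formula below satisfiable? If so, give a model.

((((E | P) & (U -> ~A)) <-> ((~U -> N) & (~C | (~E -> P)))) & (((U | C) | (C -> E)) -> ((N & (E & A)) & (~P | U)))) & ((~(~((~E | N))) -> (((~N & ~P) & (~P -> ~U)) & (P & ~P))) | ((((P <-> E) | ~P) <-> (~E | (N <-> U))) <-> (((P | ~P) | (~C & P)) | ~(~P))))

Case P = True: the formula simplifies to (((U -> ~A) <-> (~U -> N)) & (((U | C) | (C -> E)) -> ((N & (E & A)) & U))) & (~((~E | N)) | (E <-> (~E | (N <-> U)))).
  E = True: simplifies to (((U -> ~A) <-> (~U -> N)) & ((N & A) & U)) & (~N | (N <-> U)).
    N = True: simplifies to ((U -> ~A) & (A & U)) & U.
      U = True: simplifies to ~A & A.
        A = True: the conjunct ~A is False.
        A = False: the conjunct A is False.
      U = False: the conjunct U is False.
    N = False: the conjunct N is False.
  E = False: the conjunct ~((~E | N)) | (E <-> (~E | (N <-> U))) becomes ~True | (False <-> True) = False.
Case P = False: the formula simplifies to (((E & (U -> ~A)) <-> ((~U -> N) & (~C | E))) & (((U | C) | (C -> E)) -> (N & (E & A)))) & (~((~E | N)) | (~E | (N <-> U))).
  E = True: simplifies to (((U -> ~A) <-> (~U -> N)) & (N & A)) & (~N | (N <-> U)).
    N = True: simplifies to ((U -> ~A) & A) & U.
      A = True: simplifies to ~U & U.
        U = True: the conjunct ~U is False.
        U = False: the conjunct U is False.
      A = False: the conjunct A is False.
    N = False: the conjunct N is False.
  E = False: simplifies to ~(((~U -> N) & ~C)) & ~(((U | C) | ~C)).
    C = True: the conjunct ~(((U | C) | ~C)) becomes ~((True | False)) = False.
    C = False: the conjunct ~(((U | C) | ~C)) becomes ~((U | True)) = False.
Both cases fail — unsatisfiable.

UNSATISFIABLE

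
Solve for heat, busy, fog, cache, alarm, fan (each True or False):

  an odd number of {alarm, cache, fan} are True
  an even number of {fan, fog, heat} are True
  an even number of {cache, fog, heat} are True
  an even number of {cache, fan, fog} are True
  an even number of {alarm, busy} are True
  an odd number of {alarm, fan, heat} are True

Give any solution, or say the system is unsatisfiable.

heat: True, busy: True, fog: False, cache: True, alarm: True, fan: True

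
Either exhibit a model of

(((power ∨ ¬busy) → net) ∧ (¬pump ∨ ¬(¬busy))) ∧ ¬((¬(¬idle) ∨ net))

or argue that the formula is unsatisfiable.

pump=T, busy=T, idle=F, power=F, net=F

  ((power ∨ ¬busy) → net) ∧ (¬pump ∨ ¬(¬busy)) = True
    (power ∨ ¬busy) → net = True
      power ∨ ¬busy = False
        ¬busy = False
    ¬pump ∨ ¬(¬busy) = True
      ¬pump = False
      ¬(¬busy) = True
        ¬busy = False
  ¬((¬(¬idle) ∨ net)) = True
    ¬(¬idle) ∨ net = False
      ¬(¬idle) = False
        ¬idle = True
Both conjuncts True, so the formula holds.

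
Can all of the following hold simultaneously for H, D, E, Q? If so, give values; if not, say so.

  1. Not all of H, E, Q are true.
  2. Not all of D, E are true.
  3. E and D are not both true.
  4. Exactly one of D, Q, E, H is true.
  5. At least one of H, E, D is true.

H = True, D = False, E = False, Q = False

  (1) {H, E, Q}: 1/3 true — not all ✓
  (2) {D, E}: 0/2 true — not all ✓
  (3) E=F, D=F — not both ✓
  (4) {D, Q, E, H}: 1 true — exactly one ✓
  (5) {H, E, D}: 1 true — at least one ✓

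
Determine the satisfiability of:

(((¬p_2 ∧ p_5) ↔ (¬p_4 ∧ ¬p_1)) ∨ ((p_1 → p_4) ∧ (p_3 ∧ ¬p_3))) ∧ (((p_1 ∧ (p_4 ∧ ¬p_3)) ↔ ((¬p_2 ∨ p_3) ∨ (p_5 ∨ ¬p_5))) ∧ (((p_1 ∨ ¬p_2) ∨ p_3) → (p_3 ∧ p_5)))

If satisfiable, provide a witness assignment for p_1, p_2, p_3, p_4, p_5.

UNSATISFIABLE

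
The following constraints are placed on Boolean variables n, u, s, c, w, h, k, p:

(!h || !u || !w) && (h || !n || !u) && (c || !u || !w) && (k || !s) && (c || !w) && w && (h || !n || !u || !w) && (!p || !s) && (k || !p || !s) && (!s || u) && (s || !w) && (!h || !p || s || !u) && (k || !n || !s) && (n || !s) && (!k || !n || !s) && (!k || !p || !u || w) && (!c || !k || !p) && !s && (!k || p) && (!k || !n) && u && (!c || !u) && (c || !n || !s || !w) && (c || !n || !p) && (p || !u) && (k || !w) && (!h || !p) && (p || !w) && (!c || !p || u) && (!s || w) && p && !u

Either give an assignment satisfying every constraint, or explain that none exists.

No satisfying assignment exists.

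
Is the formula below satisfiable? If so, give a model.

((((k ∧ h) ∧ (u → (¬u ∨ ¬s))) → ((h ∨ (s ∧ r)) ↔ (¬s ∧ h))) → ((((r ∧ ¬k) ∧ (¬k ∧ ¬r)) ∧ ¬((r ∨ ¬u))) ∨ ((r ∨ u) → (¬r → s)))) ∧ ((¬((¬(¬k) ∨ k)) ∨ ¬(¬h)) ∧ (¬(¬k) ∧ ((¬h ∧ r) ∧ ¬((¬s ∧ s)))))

Unsatisfiable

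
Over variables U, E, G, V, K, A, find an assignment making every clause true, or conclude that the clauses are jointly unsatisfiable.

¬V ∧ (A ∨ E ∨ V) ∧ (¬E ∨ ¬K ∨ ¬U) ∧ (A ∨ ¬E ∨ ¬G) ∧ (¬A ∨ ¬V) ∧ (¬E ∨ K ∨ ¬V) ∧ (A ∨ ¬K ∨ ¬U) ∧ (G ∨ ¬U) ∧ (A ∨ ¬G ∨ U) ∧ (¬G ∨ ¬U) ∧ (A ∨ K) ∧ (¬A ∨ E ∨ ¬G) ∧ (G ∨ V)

Unit clause (¬V) forces V = False.
In (G ∨ V) only G is left, so G = True.
In (¬G ∨ ¬U) only ¬U is left, so U = False.
In (A ∨ ¬G ∨ U) only A is left, so A = True.
In (¬A ∨ E ∨ ¬G) only E is left, so E = True.
Set K = True.
All clauses satisfied.

U=F, E=T, G=T, V=F, K=T, A=T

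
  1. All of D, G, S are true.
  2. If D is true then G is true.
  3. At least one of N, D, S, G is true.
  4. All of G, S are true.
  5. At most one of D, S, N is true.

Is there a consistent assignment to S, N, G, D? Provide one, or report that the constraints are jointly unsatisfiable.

No satisfying assignment exists.

Case S = True:
  (1) forces D = True.
  Constraint (5) is violated (D=T, S=T) — contradiction.
Case S = False:
  Constraint (1) is violated (S=F) — contradiction.
Both cases fail — unsatisfiable.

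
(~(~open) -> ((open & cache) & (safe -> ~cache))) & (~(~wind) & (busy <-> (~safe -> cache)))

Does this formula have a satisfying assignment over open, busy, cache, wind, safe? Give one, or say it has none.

open=T; busy=T; cache=T; wind=T; safe=F

  ~(~open) -> ((open & cache) & (safe -> ~cache)) = True
    ~(~open) = True
      ~open = False
    (open & cache) & (safe -> ~cache) = True
      open & cache = True
      safe -> ~cache = True
        ~cache = False
  ~(~wind) & (busy <-> (~safe -> cache)) = True
    ~(~wind) = True
      ~wind = False
    busy <-> (~safe -> cache) = True
      ~safe -> cache = True
        ~safe = True
Both conjuncts True, so the formula holds.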